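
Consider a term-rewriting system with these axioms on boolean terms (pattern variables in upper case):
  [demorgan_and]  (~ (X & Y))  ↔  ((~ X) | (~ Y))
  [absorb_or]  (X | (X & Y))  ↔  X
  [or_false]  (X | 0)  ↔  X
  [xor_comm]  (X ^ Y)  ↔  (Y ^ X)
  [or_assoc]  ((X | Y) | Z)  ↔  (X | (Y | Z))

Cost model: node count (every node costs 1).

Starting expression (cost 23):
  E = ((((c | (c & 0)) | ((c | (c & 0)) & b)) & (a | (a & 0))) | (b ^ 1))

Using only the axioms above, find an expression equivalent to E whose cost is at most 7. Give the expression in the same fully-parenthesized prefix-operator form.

((c & a) | (b ^ 1))   [cost 7]

1. [absorb_or →] ((c | (c & 0)) | ((c | (c & 0)) & b))  →  (c | (c & 0));  E = (((c | (c & 0)) & (a | (a & 0))) | (b ^ 1))
2. [absorb_or →] (c | (c & 0))  →  c;  E = ((c & (a | (a & 0))) | (b ^ 1))
3. [absorb_or →] (a | (a & 0))  →  a;  cost 7 ≤ 7, done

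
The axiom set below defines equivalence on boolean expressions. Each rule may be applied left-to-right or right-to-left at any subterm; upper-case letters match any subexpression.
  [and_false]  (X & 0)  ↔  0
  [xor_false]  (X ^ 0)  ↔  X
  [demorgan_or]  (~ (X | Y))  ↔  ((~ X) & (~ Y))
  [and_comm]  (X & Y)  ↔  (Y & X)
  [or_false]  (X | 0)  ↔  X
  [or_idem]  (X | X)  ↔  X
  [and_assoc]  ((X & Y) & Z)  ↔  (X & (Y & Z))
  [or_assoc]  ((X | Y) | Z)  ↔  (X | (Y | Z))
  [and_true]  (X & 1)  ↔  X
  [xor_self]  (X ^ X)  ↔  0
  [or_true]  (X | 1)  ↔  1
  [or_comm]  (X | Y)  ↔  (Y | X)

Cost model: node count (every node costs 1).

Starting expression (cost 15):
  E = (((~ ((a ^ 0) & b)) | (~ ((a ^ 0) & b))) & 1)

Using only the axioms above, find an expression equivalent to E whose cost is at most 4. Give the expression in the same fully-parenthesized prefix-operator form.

(~ (a & b))   [cost 4]

step 1: or_idem (→) rewrites ((~ ((a ^ 0) & b)) | (~ ((a ^ 0) & b))) into (~ ((a ^ 0) & b)), now ((~ ((a ^ 0) & b)) & 1)
step 2: and_true (→) rewrites ((~ ((a ^ 0) & b)) & 1) into (~ ((a ^ 0) & b))
step 3: xor_false (→) rewrites (a ^ 0) into a, reaching cost 4 (bound 4)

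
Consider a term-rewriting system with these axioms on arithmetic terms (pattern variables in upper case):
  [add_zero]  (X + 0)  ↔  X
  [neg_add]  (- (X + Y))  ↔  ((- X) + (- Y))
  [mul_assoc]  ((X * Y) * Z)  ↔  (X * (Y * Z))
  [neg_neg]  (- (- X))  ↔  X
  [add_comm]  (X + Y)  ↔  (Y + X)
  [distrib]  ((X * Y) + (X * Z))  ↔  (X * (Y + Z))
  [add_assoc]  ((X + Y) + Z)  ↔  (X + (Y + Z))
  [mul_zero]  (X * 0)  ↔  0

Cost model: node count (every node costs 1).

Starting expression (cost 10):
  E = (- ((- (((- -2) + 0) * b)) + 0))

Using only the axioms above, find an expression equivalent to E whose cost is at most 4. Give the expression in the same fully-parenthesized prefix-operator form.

(1) ((- (((- -2) + 0) * b)) + 0)  =[add_zero →]=  (- (((- -2) + 0) * b))    ⊢ (- (- (((- -2) + 0) * b)))
(2) ((- -2) + 0)  =[add_zero →]=  (- -2)    ⊢ (- (- ((- -2) * b)))
(3) (- (- ((- -2) * b)))  =[neg_neg →]=  ((- -2) * b)    ⊢ cost 4, within 4

((- -2) * b)   [cost 4]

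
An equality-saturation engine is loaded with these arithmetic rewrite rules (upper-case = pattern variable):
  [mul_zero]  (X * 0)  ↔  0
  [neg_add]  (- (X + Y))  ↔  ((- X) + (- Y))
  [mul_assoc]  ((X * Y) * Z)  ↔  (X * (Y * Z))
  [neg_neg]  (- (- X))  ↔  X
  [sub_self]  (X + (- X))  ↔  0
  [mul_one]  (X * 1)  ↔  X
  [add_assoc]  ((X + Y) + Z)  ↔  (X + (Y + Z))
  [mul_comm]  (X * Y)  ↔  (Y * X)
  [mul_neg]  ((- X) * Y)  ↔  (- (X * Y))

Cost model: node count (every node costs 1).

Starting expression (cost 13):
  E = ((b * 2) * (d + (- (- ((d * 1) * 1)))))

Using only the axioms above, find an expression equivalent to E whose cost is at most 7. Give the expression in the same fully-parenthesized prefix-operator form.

step 1: neg_neg (→) rewrites (- (- ((d * 1) * 1))) into ((d * 1) * 1), now ((b * 2) * (d + ((d * 1) * 1)))
step 2: mul_one (→) rewrites ((d * 1) * 1) into (d * 1), now ((b * 2) * (d + (d * 1)))
step 3: mul_one (→) rewrites (d * 1) into d, reaching cost 7 (bound 7)

((b * 2) * (d + d))   [cost 7]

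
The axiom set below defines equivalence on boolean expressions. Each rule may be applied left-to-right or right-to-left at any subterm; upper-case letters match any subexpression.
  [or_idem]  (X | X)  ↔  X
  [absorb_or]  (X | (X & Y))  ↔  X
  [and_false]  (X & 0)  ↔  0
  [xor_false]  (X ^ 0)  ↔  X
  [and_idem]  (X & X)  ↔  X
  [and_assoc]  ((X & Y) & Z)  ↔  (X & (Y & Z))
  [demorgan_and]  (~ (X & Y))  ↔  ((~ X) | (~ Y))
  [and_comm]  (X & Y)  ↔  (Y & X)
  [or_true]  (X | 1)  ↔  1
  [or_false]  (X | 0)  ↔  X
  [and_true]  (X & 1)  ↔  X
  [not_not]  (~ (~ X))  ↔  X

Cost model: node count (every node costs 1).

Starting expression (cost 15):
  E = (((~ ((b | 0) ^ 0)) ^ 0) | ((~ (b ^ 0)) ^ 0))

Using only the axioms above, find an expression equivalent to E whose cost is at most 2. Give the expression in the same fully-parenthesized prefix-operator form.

(~ b)   [cost 2]

(1) (b | 0)  =[or_false →]=  b    ⊢ (((~ (b ^ 0)) ^ 0) | ((~ (b ^ 0)) ^ 0))
(2) (((~ (b ^ 0)) ^ 0) | ((~ (b ^ 0)) ^ 0))  =[or_idem →]=  ((~ (b ^ 0)) ^ 0)
(3) ((~ (b ^ 0)) ^ 0)  =[xor_false →]=  (~ (b ^ 0))
(4) (b ^ 0)  =[xor_false →]=  b    ⊢ cost 2, within 2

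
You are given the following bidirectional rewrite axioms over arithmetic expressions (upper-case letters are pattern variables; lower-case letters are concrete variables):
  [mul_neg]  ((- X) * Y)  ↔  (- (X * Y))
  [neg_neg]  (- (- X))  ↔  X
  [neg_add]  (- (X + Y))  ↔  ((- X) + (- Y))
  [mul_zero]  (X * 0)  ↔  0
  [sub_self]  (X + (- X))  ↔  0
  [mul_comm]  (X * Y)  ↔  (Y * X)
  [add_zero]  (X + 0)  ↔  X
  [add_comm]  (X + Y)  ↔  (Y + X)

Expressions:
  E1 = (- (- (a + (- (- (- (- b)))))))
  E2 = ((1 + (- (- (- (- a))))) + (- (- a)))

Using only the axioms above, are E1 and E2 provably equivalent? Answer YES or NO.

The axioms are sound identities: if E1 ↔* E2 then E1 and E2 evaluate identically under any assignment.
Under a=0, b=0: E1 evaluates to 0, E2 to 1. Distinct ⇒ no rewrite sequence connects them.

NO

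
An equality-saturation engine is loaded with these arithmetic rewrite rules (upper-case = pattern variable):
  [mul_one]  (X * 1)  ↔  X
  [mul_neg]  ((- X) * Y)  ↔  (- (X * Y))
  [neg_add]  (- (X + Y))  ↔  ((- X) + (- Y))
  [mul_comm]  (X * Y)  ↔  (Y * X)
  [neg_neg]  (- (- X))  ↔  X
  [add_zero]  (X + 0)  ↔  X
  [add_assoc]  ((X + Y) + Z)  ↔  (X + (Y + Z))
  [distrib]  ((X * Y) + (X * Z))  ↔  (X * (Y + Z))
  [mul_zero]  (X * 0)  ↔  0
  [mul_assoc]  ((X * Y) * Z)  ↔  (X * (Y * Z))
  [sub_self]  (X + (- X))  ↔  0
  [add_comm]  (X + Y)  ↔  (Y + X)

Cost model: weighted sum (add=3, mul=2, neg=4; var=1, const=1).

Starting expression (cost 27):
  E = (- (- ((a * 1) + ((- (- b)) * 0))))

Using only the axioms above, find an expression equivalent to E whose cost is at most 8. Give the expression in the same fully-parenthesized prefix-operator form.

((b * 0) + a)   [cost 8]

step 1: neg_neg (→) rewrites (- (- ((a * 1) + ((- (- b)) * 0)))) into ((a * 1) + ((- (- b)) * 0))
step 2: add_comm (→) rewrites ((a * 1) + ((- (- b)) * 0)) into (((- (- b)) * 0) + (a * 1))
step 3: mul_one (→) rewrites (a * 1) into a, now (((- (- b)) * 0) + a)
step 4: neg_neg (→) rewrites (- (- b)) into b, reaching cost 8 (bound 8)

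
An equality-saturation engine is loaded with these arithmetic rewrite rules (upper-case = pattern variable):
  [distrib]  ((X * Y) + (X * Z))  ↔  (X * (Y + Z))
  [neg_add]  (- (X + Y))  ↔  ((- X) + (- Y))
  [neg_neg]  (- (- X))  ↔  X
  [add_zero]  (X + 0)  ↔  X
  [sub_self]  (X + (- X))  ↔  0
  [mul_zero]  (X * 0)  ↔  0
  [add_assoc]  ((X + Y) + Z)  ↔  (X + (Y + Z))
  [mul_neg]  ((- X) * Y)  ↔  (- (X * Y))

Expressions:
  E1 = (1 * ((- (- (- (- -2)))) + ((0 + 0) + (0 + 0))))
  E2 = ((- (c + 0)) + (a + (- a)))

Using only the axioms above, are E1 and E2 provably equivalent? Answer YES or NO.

NO

Every axiom is a valid identity, so a rewrite proof would force E1 and E2 to agree under every assignment.
At a=0, c=0: E1 = -2 but E2 = 0; they differ, so no derivation exists.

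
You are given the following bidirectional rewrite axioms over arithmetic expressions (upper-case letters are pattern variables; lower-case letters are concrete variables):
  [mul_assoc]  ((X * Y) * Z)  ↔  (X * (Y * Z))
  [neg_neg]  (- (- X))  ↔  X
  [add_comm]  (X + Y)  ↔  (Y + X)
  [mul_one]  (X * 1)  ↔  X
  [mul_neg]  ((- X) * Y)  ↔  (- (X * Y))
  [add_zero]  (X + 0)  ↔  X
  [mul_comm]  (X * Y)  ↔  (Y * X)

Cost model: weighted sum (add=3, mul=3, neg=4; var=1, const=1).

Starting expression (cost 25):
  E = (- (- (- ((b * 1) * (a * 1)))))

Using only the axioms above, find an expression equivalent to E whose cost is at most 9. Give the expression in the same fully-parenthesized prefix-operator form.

1. [mul_one →] (a * 1)  →  a;  E = (- (- (- ((b * 1) * a))))
2. [mul_one →] (b * 1)  →  b;  E = (- (- (- (b * a))))
3. [neg_neg →] (- (- (b * a)))  →  (b * a);  cost 9 ≤ 9, done

(- (b * a))   [cost 9]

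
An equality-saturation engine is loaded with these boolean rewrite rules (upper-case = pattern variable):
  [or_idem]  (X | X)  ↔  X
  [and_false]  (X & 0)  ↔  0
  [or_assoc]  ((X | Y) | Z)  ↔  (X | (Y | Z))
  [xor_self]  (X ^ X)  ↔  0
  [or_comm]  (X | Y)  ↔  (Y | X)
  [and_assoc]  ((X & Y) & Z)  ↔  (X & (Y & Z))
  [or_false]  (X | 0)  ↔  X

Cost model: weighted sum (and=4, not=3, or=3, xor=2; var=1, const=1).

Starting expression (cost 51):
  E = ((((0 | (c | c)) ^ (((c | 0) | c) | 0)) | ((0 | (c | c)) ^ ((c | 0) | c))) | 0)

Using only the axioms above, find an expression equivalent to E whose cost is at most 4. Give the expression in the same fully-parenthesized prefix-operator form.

step 1: or_false (→) rewrites (((c | 0) | c) | 0) into ((c | 0) | c), now ((((0 | (c | c)) ^ ((c | 0) | c)) | ((0 | (c | c)) ^ ((c | 0) | c))) | 0)
step 2: or_idem (→) rewrites (((0 | (c | c)) ^ ((c | 0) | c)) | ((0 | (c | c)) ^ ((c | 0) | c))) into ((0 | (c | c)) ^ ((c | 0) | c)), now (((0 | (c | c)) ^ ((c | 0) | c)) | 0)
step 3: or_comm (→) rewrites (0 | (c | c)) into ((c | c) | 0), now ((((c | c) | 0) ^ ((c | 0) | c)) | 0)
step 4: or_false (→) rewrites (c | 0) into c, now ((((c | c) | 0) ^ (c | c)) | 0)
step 5: or_false (→) rewrites ((c | c) | 0) into (c | c), now (((c | c) ^ (c | c)) | 0)
step 6: or_idem (→) rewrites (c | c) into c, now (((c | c) ^ c) | 0)
step 7: or_idem (→) rewrites (c | c) into c, now ((c ^ c) | 0)
step 8: or_false (→) rewrites ((c ^ c) | 0) into (c ^ c), reaching cost 4 (bound 4)

(c ^ c)   [cost 4]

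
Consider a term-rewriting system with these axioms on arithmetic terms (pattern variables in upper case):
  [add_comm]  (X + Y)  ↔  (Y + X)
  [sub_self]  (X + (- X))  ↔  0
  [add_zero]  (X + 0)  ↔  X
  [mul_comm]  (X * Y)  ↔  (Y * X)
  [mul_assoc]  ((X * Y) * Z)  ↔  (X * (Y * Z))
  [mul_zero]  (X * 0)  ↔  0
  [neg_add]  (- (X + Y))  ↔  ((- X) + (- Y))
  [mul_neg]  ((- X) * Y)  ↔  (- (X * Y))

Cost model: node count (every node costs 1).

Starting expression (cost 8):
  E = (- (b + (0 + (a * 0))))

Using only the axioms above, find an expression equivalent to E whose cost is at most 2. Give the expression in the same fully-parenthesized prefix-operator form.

1. [mul_zero →] (a * 0)  →  0;  E = (- (b + (0 + 0)))
2. [add_zero →] (0 + 0)  →  0;  E = (- (b + 0))
3. [add_zero →] (b + 0)  →  b;  cost 2 ≤ 2, done

(- b)   [cost 2]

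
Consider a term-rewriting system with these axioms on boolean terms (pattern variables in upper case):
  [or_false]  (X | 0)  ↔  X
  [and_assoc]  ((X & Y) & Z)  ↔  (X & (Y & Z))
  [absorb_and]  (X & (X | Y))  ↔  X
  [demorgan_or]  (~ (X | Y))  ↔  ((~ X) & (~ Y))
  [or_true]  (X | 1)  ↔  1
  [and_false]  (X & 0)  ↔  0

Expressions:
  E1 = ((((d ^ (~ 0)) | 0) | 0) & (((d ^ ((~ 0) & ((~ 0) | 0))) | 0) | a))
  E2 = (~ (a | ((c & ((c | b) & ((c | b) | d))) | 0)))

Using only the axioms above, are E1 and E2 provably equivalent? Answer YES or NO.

NO

All listed rules preserve value, hence provable equivalence implies equal values everywhere; look for a separating assignment.
a=0, b=0, c=0, d=1 gives E1 ↦ 0, E2 ↦ 1; values differ ⇒ not provably equivalent.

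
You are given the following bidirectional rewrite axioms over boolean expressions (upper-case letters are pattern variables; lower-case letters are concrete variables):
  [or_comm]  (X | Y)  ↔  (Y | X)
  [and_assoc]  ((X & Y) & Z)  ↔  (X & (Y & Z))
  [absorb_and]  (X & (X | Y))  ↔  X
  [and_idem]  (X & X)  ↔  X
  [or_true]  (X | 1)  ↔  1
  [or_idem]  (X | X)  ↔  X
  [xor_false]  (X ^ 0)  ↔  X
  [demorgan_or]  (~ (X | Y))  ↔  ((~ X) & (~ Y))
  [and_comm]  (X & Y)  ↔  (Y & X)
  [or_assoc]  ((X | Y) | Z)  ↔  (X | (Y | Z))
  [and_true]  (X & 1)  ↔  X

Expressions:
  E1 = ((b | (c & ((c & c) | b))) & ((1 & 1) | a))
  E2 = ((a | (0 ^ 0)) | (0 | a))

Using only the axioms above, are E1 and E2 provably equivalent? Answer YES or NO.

All listed rules preserve value, hence provable equivalence implies equal values everywhere; look for a separating assignment.
a=0, b=0, c=1 gives E1 ↦ 1, E2 ↦ 0; values differ ⇒ not provably equivalent.

NO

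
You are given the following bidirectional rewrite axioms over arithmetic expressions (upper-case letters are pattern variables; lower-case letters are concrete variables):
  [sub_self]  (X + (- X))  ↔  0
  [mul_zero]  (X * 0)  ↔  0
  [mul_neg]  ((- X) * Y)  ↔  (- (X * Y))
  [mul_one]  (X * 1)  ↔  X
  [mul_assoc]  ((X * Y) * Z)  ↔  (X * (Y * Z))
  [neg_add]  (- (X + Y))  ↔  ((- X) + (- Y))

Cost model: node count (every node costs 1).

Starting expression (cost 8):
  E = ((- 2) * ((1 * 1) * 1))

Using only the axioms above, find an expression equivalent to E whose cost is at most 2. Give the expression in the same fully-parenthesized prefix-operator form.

(- 2)   [cost 2]

1. [mul_one →] (1 * 1)  →  1;  E = ((- 2) * (1 * 1))
2. [mul_one →] (1 * 1)  →  1;  E = ((- 2) * 1)
3. [mul_one →] ((- 2) * 1)  →  (- 2);  cost 2 ≤ 2, done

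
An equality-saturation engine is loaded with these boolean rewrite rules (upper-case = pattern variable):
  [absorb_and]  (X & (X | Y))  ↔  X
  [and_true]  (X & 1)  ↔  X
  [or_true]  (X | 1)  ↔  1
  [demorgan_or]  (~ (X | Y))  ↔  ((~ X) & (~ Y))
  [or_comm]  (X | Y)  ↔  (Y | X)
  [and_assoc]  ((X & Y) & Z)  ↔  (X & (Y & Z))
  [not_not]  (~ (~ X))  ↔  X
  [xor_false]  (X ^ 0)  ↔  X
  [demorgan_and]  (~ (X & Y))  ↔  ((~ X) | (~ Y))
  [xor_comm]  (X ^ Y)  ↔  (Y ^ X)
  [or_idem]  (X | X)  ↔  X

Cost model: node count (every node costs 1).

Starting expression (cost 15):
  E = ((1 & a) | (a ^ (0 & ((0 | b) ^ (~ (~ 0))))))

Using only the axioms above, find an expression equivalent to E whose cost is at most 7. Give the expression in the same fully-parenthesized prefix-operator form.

((1 & a) | (a ^ 0))   [cost 7]

(1) (~ (~ 0))  =[not_not →]=  0    ⊢ ((1 & a) | (a ^ (0 & ((0 | b) ^ 0))))
(2) ((0 | b) ^ 0)  =[xor_false →]=  (0 | b)    ⊢ ((1 & a) | (a ^ (0 & (0 | b))))
(3) (0 & (0 | b))  =[absorb_and →]=  0    ⊢ cost 7, within 7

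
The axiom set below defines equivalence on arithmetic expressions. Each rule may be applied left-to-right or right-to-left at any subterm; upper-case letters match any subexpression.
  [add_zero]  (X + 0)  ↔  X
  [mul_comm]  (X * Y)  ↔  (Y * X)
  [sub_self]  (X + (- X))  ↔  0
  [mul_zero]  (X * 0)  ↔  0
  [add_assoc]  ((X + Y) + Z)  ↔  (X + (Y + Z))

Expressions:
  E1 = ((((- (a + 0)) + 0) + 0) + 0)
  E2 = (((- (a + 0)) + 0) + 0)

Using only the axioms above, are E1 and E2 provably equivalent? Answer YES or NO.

YES

(1) (a + 0)  =[add_zero →]=  a    ⊢ ((((- a) + 0) + 0) + 0)
(2) ((- a) + 0)  =[add_zero →]=  (- a)    ⊢ (((- a) + 0) + 0)
(3) a  =[add_zero ←]=  (a + 0)    ⊢ E2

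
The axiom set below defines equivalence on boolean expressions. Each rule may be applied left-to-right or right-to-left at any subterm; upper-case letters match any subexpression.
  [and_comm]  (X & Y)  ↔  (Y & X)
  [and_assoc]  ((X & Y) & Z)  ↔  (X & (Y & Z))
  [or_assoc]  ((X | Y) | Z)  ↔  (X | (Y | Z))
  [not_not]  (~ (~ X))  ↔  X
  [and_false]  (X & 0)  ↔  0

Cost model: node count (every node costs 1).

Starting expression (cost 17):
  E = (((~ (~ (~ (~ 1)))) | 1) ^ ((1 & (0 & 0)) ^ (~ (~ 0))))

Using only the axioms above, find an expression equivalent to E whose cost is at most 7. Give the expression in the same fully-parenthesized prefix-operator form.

((1 | 1) ^ (0 ^ 0))   [cost 7]

1. [not_not →] (~ (~ (~ 1)))  →  (~ 1);  E = (((~ (~ 1)) | 1) ^ ((1 & (0 & 0)) ^ (~ (~ 0))))
2. [and_false →] (0 & 0)  →  0;  E = (((~ (~ 1)) | 1) ^ ((1 & 0) ^ (~ (~ 0))))
3. [and_false →] (1 & 0)  →  0;  E = (((~ (~ 1)) | 1) ^ (0 ^ (~ (~ 0))))
4. [not_not →] (~ (~ 0))  →  0;  E = (((~ (~ 1)) | 1) ^ (0 ^ 0))
5. [not_not →] (~ (~ 1))  →  1;  cost 7 ≤ 7, done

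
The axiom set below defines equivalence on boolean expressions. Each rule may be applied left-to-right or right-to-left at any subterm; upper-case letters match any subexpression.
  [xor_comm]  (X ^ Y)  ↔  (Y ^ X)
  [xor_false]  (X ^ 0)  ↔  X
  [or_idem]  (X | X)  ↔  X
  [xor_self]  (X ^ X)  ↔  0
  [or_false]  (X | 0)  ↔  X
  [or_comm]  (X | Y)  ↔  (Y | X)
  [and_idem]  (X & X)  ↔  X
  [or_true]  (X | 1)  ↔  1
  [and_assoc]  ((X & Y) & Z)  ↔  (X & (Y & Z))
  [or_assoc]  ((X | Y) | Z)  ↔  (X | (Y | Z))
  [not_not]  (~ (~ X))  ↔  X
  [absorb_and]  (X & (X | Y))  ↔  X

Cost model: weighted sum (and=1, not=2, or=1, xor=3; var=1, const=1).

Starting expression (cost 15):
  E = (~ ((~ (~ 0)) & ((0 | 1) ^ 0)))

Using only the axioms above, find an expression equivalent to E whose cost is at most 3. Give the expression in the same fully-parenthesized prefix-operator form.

step 1: not_not (→) rewrites (~ (~ 0)) into 0, now (~ (0 & ((0 | 1) ^ 0)))
step 2: xor_false (→) rewrites ((0 | 1) ^ 0) into (0 | 1), now (~ (0 & (0 | 1)))
step 3: absorb_and (→) rewrites (0 & (0 | 1)) into 0, reaching cost 3 (bound 3)

(~ 0)   [cost 3]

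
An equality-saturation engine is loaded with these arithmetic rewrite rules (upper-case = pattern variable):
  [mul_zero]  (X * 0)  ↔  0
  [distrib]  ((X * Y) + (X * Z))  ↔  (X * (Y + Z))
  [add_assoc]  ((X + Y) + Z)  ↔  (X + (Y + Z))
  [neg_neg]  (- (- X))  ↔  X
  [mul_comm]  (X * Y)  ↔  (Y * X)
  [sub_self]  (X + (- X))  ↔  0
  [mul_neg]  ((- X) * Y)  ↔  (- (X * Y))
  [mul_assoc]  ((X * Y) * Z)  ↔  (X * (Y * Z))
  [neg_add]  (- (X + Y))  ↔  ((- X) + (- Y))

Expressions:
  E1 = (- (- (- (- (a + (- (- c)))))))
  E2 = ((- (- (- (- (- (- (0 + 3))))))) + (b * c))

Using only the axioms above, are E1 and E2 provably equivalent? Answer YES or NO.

NO

The axioms are sound identities: if E1 ↔* E2 then E1 and E2 evaluate identically under any assignment.
Under a=0, b=0, c=0: E1 evaluates to 0, E2 to 3. Distinct ⇒ no rewrite sequence connects them.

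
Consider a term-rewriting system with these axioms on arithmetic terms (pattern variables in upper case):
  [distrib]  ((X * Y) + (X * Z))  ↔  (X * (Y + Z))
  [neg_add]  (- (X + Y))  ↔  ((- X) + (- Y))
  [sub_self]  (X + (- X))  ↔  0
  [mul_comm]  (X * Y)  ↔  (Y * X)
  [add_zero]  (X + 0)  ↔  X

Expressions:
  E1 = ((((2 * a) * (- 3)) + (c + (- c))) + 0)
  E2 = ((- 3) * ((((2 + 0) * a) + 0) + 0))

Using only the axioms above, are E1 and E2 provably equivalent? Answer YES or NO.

YES

step 1: sub_self (→) rewrites (c + (- c)) into 0, now ((((2 * a) * (- 3)) + 0) + 0)
step 2: add_zero (→) rewrites ((((2 * a) * (- 3)) + 0) + 0) into (((2 * a) * (- 3)) + 0)
step 3: add_zero (→) rewrites (((2 * a) * (- 3)) + 0) into ((2 * a) * (- 3))
step 4: mul_comm (→) rewrites ((2 * a) * (- 3)) into ((- 3) * (2 * a))
step 5: add_zero (←) rewrites (2 * a) into ((2 * a) + 0), now ((- 3) * ((2 * a) + 0))
step 6: add_zero (←) rewrites ((2 * a) + 0) into (((2 * a) + 0) + 0), now ((- 3) * (((2 * a) + 0) + 0))
step 7: add_zero (←) rewrites 2 into (2 + 0), which is E2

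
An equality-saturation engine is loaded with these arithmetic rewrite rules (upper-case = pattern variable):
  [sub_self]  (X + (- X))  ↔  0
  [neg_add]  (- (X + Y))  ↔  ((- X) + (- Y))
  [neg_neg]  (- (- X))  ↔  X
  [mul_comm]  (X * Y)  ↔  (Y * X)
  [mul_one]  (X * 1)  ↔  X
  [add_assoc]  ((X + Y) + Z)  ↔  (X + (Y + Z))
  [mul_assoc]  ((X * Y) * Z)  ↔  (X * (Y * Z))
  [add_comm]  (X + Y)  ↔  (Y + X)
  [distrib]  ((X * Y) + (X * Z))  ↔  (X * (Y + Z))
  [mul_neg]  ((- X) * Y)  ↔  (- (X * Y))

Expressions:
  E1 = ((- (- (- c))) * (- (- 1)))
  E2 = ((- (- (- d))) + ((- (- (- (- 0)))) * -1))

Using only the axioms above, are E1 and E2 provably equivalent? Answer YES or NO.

All listed rules preserve value, hence provable equivalence implies equal values everywhere; look for a separating assignment.
c=0, d=1 gives E1 ↦ 0, E2 ↦ -1; values differ ⇒ not provably equivalent.

NO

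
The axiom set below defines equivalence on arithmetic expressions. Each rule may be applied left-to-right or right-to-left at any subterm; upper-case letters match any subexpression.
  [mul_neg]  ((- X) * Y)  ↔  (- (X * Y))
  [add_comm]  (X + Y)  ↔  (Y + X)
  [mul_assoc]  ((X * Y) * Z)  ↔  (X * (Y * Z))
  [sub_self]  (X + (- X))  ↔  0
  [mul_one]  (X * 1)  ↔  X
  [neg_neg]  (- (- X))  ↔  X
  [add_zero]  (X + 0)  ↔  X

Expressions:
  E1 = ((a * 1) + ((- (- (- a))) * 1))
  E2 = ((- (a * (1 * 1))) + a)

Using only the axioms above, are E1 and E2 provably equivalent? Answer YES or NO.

YES

step 1: mul_one (→) rewrites (a * 1) into a, now (a + ((- (- (- a))) * 1))
step 2: neg_neg (→) rewrites (- (- (- a))) into (- a), now (a + ((- a) * 1))
step 3: mul_one (→) rewrites ((- a) * 1) into (- a), now (a + (- a))
step 4: mul_one (←) rewrites a into (a * 1), now (a + (- (a * 1)))
step 5: mul_one (←) rewrites 1 into (1 * 1), now (a + (- (a * (1 * 1))))
step 6: add_comm (→) rewrites (a + (- (a * (1 * 1)))) into ((- (a * (1 * 1))) + a), which is E2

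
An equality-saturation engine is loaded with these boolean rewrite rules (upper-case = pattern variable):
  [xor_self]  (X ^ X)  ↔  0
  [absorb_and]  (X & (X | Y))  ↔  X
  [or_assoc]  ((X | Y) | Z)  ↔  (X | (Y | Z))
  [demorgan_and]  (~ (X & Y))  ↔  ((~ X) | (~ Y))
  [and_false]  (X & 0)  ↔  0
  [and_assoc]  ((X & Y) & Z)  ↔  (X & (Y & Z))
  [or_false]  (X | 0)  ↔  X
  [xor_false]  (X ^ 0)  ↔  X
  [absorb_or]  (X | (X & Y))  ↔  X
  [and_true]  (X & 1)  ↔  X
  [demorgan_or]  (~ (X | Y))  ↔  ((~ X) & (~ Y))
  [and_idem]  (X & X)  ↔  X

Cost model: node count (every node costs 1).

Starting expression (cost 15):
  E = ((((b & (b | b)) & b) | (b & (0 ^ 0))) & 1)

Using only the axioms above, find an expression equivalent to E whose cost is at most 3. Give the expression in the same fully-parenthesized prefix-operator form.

(b & 1)   [cost 3]

step 1: absorb_and (→) rewrites (b & (b | b)) into b, now (((b & b) | (b & (0 ^ 0))) & 1)
step 2: and_idem (→) rewrites (b & b) into b, now ((b | (b & (0 ^ 0))) & 1)
step 3: xor_false (→) rewrites (0 ^ 0) into 0, now ((b | (b & 0)) & 1)
step 4: absorb_or (→) rewrites (b | (b & 0)) into b, reaching cost 3 (bound 3)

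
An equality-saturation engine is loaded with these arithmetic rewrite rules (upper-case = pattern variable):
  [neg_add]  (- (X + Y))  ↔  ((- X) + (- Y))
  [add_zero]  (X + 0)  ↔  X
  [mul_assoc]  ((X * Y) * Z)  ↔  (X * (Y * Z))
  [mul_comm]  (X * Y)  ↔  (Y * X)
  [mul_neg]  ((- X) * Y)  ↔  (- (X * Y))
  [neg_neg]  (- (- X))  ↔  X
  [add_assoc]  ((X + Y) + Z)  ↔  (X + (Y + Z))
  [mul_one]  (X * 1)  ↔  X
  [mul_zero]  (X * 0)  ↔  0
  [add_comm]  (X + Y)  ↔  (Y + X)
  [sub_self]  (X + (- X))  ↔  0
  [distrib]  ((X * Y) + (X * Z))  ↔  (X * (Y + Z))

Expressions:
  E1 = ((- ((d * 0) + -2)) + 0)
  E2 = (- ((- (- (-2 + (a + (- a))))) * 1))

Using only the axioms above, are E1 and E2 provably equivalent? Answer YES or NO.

1. [mul_zero →] (d * 0)  →  0;  E1 = ((- (0 + -2)) + 0)
2. [add_comm →] (0 + -2)  →  (-2 + 0);  E1 = ((- (-2 + 0)) + 0)
3. [add_zero →] ((- (-2 + 0)) + 0)  →  (- (-2 + 0))
4. [sub_self ←] 0  →  (a + (- a));  E1 = (- (-2 + (a + (- a))))
5. [neg_neg ←] (- (-2 + (a + (- a))))  →  (- (- (- (-2 + (a + (- a))))))
6. [mul_one ←] (- (- (-2 + (a + (- a)))))  →  ((- (- (-2 + (a + (- a))))) * 1);  this is E2

YES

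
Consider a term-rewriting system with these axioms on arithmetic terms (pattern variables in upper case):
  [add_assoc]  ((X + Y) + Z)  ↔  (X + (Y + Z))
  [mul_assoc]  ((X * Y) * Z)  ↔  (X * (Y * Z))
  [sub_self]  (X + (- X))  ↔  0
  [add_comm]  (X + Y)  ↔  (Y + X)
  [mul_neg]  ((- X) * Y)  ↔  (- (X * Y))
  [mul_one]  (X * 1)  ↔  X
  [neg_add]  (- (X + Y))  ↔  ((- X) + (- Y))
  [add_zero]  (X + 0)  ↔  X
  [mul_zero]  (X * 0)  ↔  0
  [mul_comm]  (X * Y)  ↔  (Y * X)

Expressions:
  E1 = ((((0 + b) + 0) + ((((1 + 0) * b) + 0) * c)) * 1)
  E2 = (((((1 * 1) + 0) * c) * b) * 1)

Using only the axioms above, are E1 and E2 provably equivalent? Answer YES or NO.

NO

All listed rules preserve value, hence provable equivalence implies equal values everywhere; look for a separating assignment.
b=1, c=0 gives E1 ↦ 1, E2 ↦ 0; values differ ⇒ not provably equivalent.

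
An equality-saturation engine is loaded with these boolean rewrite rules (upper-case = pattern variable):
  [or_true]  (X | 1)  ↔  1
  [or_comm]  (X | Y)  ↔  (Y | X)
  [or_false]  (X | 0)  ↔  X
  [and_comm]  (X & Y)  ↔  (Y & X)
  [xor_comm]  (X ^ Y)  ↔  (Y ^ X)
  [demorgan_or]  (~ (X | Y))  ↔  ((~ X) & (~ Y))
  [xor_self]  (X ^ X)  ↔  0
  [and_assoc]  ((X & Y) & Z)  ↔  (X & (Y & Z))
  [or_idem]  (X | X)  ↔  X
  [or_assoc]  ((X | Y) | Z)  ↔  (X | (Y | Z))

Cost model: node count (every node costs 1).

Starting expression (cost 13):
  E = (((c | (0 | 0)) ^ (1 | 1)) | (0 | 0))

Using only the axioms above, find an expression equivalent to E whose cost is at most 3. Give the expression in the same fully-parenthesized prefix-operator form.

(1 ^ c)   [cost 3]

(1) (0 | 0)  =[or_false →]=  0    ⊢ (((c | 0) ^ (1 | 1)) | (0 | 0))
(2) (c | 0)  =[or_false →]=  c    ⊢ ((c ^ (1 | 1)) | (0 | 0))
(3) (c ^ (1 | 1))  =[xor_comm →]=  ((1 | 1) ^ c)    ⊢ (((1 | 1) ^ c) | (0 | 0))
(4) (0 | 0)  =[or_idem →]=  0    ⊢ (((1 | 1) ^ c) | 0)
(5) (((1 | 1) ^ c) | 0)  =[or_false →]=  ((1 | 1) ^ c)
(6) (1 | 1)  =[or_true →]=  1    ⊢ cost 3, within 3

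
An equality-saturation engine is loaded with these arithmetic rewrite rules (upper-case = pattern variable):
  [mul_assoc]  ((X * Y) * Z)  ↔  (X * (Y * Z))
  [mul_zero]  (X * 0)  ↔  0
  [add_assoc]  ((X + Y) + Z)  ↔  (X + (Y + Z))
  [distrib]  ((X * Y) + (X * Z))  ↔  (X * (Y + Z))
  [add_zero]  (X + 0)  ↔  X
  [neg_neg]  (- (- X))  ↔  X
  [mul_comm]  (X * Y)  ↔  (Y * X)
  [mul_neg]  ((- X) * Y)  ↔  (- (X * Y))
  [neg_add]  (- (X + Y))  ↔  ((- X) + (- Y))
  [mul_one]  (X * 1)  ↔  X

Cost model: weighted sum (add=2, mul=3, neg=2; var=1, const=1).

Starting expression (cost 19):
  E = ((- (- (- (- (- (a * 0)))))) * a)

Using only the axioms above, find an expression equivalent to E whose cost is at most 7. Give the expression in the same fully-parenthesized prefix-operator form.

((- 0) * a)   [cost 7]

(1) (a * 0)  =[mul_zero →]=  0    ⊢ ((- (- (- (- (- 0))))) * a)
(2) (- (- (- (- 0))))  =[neg_neg →]=  (- (- 0))    ⊢ ((- (- (- 0))) * a)
(3) (- (- 0))  =[neg_neg →]=  0    ⊢ cost 7, within 7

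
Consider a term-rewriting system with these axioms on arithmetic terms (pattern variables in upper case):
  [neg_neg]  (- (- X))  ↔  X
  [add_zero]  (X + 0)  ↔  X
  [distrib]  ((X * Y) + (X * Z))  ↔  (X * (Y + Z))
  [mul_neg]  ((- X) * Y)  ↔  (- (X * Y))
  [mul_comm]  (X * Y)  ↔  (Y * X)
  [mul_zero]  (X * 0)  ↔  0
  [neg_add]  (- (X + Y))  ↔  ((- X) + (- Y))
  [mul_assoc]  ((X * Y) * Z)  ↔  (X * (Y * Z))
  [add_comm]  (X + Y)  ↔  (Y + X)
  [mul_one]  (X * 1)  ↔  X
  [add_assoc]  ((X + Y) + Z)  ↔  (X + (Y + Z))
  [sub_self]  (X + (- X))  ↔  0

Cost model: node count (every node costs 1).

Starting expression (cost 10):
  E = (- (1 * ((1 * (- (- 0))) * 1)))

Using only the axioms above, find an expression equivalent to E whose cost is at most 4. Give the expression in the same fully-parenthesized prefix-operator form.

step 1: neg_neg (→) rewrites (- (- 0)) into 0, now (- (1 * ((1 * 0) * 1)))
step 2: mul_comm (→) rewrites (1 * 0) into (0 * 1), now (- (1 * ((0 * 1) * 1)))
step 3: mul_one (→) rewrites ((0 * 1) * 1) into (0 * 1), now (- (1 * (0 * 1)))
step 4: mul_one (→) rewrites (0 * 1) into 0, reaching cost 4 (bound 4)

(- (1 * 0))   [cost 4]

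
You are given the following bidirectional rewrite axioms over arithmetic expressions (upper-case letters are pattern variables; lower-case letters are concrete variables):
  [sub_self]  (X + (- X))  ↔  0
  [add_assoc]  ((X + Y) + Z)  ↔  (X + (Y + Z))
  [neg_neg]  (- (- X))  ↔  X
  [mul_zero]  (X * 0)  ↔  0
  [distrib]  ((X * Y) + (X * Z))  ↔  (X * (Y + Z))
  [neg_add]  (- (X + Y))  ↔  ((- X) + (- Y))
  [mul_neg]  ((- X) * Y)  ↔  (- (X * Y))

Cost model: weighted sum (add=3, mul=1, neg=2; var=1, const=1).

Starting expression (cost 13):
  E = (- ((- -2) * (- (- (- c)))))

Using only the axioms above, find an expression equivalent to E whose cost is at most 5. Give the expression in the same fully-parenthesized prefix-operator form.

(-2 * (- c))   [cost 5]

step 1: neg_neg (→) rewrites (- (- (- c))) into (- c), now (- ((- -2) * (- c)))
step 2: mul_neg (→) rewrites ((- -2) * (- c)) into (- (-2 * (- c))), now (- (- (-2 * (- c))))
step 3: neg_neg (→) rewrites (- (- (-2 * (- c)))) into (-2 * (- c)), reaching cost 5 (bound 5)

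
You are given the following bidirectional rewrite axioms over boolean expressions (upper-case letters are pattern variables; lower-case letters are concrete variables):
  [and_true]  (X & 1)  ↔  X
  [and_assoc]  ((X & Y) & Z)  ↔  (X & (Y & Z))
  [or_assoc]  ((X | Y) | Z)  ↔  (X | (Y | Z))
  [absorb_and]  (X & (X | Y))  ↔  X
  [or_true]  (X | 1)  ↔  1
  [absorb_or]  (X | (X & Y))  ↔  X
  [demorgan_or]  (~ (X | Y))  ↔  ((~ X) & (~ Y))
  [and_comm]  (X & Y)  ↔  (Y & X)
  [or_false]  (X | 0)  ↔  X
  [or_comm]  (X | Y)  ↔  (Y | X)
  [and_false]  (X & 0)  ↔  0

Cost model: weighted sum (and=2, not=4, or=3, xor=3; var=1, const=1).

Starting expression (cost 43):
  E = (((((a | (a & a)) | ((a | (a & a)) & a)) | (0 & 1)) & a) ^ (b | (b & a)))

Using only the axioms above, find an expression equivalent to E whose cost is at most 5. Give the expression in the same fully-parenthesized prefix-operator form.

(a ^ b)   [cost 5]

(1) ((a | (a & a)) | ((a | (a & a)) & a))  =[absorb_or →]=  (a | (a & a))    ⊢ ((((a | (a & a)) | (0 & 1)) & a) ^ (b | (b & a)))
(2) (a | (a & a))  =[absorb_or →]=  a    ⊢ (((a | (0 & 1)) & a) ^ (b | (b & a)))
(3) (0 & 1)  =[and_true →]=  0    ⊢ (((a | 0) & a) ^ (b | (b & a)))
(4) (b | (b & a))  =[absorb_or →]=  b    ⊢ (((a | 0) & a) ^ b)
(5) ((a | 0) & a)  =[and_comm →]=  (a & (a | 0))    ⊢ ((a & (a | 0)) ^ b)
(6) (a & (a | 0))  =[absorb_and →]=  a    ⊢ cost 5, within 5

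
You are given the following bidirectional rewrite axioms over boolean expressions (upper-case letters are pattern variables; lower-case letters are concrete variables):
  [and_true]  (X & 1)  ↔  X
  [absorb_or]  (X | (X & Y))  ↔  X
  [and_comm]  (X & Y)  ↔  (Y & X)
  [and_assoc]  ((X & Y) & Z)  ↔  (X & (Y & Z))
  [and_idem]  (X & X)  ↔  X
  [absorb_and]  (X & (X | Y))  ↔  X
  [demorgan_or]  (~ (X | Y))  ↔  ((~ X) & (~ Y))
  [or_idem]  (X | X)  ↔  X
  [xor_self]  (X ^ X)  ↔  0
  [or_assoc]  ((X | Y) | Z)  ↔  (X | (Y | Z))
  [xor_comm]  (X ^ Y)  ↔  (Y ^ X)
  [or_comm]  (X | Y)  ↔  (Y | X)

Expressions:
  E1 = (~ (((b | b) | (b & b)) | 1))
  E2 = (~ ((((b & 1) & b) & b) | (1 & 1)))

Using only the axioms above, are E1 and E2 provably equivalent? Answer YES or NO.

1. [or_idem →] (b | b)  →  b;  E1 = (~ ((b | (b & b)) | 1))
2. [and_idem →] (b & b)  →  b;  E1 = (~ ((b | b) | 1))
3. [or_idem →] (b | b)  →  b;  E1 = (~ (b | 1))
4. [and_idem ←] b  →  (b & b);  E1 = (~ ((b & b) | 1))
5. [and_idem ←] b  →  (b & b);  E1 = (~ ((b & (b & b)) | 1))
6. [and_true ←] b  →  (b & 1);  E1 = (~ (((b & 1) & (b & b)) | 1))
7. [and_idem ←] 1  →  (1 & 1);  E1 = (~ (((b & 1) & (b & b)) | (1 & 1)))
8. [and_assoc ←] ((b & 1) & (b & b))  →  (((b & 1) & b) & b);  this is E2

YES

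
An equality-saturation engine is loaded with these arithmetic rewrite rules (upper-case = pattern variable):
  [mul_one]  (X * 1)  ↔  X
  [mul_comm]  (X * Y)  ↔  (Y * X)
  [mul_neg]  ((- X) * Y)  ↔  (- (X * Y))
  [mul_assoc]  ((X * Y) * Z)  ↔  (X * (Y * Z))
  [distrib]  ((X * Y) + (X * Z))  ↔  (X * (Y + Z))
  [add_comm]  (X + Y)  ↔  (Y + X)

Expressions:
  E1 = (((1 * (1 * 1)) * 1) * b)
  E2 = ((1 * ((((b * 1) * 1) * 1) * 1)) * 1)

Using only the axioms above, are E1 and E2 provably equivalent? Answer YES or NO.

step 1: mul_one (→) rewrites (1 * 1) into 1, now (((1 * 1) * 1) * b)
step 2: mul_one (→) rewrites ((1 * 1) * 1) into (1 * 1), now ((1 * 1) * b)
step 3: mul_one (→) rewrites (1 * 1) into 1, now (1 * b)
step 4: mul_one (←) rewrites b into (b * 1), now (1 * (b * 1))
step 5: mul_one (←) rewrites b into (b * 1), now (1 * ((b * 1) * 1))
step 6: mul_one (←) rewrites (1 * ((b * 1) * 1)) into ((1 * ((b * 1) * 1)) * 1)
step 7: mul_one (←) rewrites b into (b * 1), now ((1 * (((b * 1) * 1) * 1)) * 1)
step 8: mul_one (←) rewrites b into (b * 1), which is E2

YES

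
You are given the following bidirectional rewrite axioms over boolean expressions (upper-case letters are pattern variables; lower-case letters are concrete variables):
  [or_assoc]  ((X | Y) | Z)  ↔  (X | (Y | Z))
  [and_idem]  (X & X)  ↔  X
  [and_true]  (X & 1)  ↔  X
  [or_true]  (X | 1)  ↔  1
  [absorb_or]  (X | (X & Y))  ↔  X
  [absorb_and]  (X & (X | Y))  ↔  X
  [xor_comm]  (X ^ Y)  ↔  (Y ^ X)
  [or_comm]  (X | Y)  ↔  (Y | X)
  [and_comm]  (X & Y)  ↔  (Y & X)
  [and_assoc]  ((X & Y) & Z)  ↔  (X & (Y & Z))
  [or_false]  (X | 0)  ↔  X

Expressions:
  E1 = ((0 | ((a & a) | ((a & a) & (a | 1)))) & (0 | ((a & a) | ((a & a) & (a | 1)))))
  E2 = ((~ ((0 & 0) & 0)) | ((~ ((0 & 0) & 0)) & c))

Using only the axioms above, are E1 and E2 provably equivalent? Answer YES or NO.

The axioms are sound identities: if E1 ↔* E2 then E1 and E2 evaluate identically under any assignment.
Under a=0, c=0: E1 evaluates to 0, E2 to 1. Distinct ⇒ no rewrite sequence connects them.

NO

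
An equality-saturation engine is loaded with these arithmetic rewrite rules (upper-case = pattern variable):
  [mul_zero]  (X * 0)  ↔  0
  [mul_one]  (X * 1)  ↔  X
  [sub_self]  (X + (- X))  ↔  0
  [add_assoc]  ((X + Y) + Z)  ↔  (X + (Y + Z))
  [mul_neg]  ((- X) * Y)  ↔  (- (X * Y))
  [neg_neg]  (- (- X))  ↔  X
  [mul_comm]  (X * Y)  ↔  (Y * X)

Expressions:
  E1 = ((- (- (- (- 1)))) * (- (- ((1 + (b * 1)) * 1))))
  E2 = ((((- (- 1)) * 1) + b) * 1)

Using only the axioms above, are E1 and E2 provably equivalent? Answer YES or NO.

YES

step 1: mul_one (→) rewrites (b * 1) into b, now ((- (- (- (- 1)))) * (- (- ((1 + b) * 1))))
step 2: mul_comm (→) rewrites ((- (- (- (- 1)))) * (- (- ((1 + b) * 1)))) into ((- (- ((1 + b) * 1))) * (- (- (- (- 1)))))
step 3: neg_neg (→) rewrites (- (- (- 1))) into (- 1), now ((- (- ((1 + b) * 1))) * (- (- 1)))
step 4: mul_one (→) rewrites ((1 + b) * 1) into (1 + b), now ((- (- (1 + b))) * (- (- 1)))
step 5: neg_neg (→) rewrites (- (- (1 + b))) into (1 + b), now ((1 + b) * (- (- 1)))
step 6: neg_neg (→) rewrites (- (- 1)) into 1, now ((1 + b) * 1)
step 7: mul_one (←) rewrites 1 into (1 * 1), now (((1 * 1) + b) * 1)
step 8: neg_neg (←) rewrites 1 into (- (- 1)), which is E2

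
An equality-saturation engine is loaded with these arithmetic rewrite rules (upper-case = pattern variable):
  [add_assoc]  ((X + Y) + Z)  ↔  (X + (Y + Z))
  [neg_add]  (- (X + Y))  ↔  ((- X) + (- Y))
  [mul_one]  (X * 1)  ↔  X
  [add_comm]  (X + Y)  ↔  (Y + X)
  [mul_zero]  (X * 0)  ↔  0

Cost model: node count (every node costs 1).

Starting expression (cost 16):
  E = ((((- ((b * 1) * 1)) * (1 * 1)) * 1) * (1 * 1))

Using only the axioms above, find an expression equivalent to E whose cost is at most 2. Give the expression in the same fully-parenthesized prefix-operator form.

1. [mul_one →] (b * 1)  →  b;  E = ((((- (b * 1)) * (1 * 1)) * 1) * (1 * 1))
2. [mul_one →] (1 * 1)  →  1;  E = ((((- (b * 1)) * 1) * 1) * (1 * 1))
3. [mul_one →] (1 * 1)  →  1;  E = ((((- (b * 1)) * 1) * 1) * 1)
4. [mul_one →] ((- (b * 1)) * 1)  →  (- (b * 1));  E = (((- (b * 1)) * 1) * 1)
5. [mul_one →] (((- (b * 1)) * 1) * 1)  →  ((- (b * 1)) * 1)
6. [mul_one →] (b * 1)  →  b;  E = ((- b) * 1)
7. [mul_one →] ((- b) * 1)  →  (- b);  cost 2 ≤ 2, done

(- b)   [cost 2]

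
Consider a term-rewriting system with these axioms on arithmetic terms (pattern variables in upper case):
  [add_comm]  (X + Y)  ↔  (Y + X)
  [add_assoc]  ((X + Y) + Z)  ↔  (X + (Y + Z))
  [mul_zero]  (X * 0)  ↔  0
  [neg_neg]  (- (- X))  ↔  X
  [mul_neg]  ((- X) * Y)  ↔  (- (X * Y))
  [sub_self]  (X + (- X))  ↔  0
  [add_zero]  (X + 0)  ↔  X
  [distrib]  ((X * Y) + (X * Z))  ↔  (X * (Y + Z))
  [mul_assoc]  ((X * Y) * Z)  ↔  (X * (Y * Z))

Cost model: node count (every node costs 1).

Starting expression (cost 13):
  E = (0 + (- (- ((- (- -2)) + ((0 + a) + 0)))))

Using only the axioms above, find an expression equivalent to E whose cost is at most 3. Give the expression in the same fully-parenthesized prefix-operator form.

(a + -2)   [cost 3]

1. [neg_neg →] (- (- ((- (- -2)) + ((0 + a) + 0))))  →  ((- (- -2)) + ((0 + a) + 0));  E = (0 + ((- (- -2)) + ((0 + a) + 0)))
2. [add_zero →] ((0 + a) + 0)  →  (0 + a);  E = (0 + ((- (- -2)) + (0 + a)))
3. [add_comm →] (0 + a)  →  (a + 0);  E = (0 + ((- (- -2)) + (a + 0)))
4. [add_comm →] ((- (- -2)) + (a + 0))  →  ((a + 0) + (- (- -2)));  E = (0 + ((a + 0) + (- (- -2))))
5. [add_comm →] (0 + ((a + 0) + (- (- -2))))  →  (((a + 0) + (- (- -2))) + 0)
6. [add_zero →] (((a + 0) + (- (- -2))) + 0)  →  ((a + 0) + (- (- -2)))
7. [neg_neg →] (- (- -2))  →  -2;  E = ((a + 0) + -2)
8. [add_zero →] (a + 0)  →  a;  cost 3 ≤ 3, done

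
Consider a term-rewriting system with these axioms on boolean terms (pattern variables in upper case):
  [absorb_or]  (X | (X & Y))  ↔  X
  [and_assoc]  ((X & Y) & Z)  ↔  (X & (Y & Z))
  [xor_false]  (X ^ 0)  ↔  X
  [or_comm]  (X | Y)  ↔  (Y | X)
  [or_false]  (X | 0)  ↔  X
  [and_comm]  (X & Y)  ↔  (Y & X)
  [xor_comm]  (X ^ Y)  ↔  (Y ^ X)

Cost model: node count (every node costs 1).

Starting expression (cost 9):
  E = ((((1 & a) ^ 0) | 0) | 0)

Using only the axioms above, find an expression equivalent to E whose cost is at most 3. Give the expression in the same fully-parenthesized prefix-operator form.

(1 & a)   [cost 3]

step 1: xor_false (→) rewrites ((1 & a) ^ 0) into (1 & a), now (((1 & a) | 0) | 0)
step 2: or_false (→) rewrites ((1 & a) | 0) into (1 & a), now ((1 & a) | 0)
step 3: or_false (→) rewrites ((1 & a) | 0) into (1 & a), reaching cost 3 (bound 3)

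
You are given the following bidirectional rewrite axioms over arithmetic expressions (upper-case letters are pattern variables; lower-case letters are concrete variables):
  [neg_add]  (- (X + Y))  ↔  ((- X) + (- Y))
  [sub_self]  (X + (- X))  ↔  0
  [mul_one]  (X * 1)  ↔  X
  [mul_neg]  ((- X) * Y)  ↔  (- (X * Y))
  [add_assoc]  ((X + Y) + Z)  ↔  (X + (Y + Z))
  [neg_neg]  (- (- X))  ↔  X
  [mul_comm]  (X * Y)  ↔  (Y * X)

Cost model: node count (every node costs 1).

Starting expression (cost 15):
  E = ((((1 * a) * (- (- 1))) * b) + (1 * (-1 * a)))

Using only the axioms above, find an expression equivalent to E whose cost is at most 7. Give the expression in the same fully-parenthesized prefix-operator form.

(1) (- (- 1))  =[neg_neg →]=  1    ⊢ ((((1 * a) * 1) * b) + (1 * (-1 * a)))
(2) (1 * a)  =[mul_comm →]=  (a * 1)    ⊢ ((((a * 1) * 1) * b) + (1 * (-1 * a)))
(3) (a * 1)  =[mul_one →]=  a    ⊢ (((a * 1) * b) + (1 * (-1 * a)))
(4) (1 * (-1 * a))  =[mul_comm →]=  ((-1 * a) * 1)    ⊢ (((a * 1) * b) + ((-1 * a) * 1))
(5) ((-1 * a) * 1)  =[mul_one →]=  (-1 * a)    ⊢ (((a * 1) * b) + (-1 * a))
(6) ((a * 1) * b)  =[mul_comm →]=  (b * (a * 1))    ⊢ ((b * (a * 1)) + (-1 * a))
(7) (a * 1)  =[mul_one →]=  a    ⊢ cost 7, within 7

((b * a) + (-1 * a))   [cost 7]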